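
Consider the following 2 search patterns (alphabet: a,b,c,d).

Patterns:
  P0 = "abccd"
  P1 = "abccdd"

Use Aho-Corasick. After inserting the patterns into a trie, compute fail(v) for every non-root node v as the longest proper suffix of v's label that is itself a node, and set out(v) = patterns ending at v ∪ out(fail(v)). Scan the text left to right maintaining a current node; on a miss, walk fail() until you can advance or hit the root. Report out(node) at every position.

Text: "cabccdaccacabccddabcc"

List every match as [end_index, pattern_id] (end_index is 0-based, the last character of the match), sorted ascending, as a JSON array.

Build:
Trie (insert patterns):
  0='ε' goto a→1
  1='a' goto b→2
  2='ab' goto c→3
  3='abc' goto c→4
  4='abcc' goto d→5
  5='abccd' goto d→6  [P0 ends]
  6='abccdd' goto ·  [P1 ends]

Failure links (BFS by depth):
  fail(1) 'a': from fail(0)=0 chase 'a': 0 ⇒ 0;  out=∅∪out(0)=∅
  fail(2) 'ab': from fail(1)=0 chase 'b': 0 ⇒ 0;  out=∅∪out(0)=∅
  fail(3) 'abc': from fail(2)=0 chase 'c': 0 ⇒ 0;  out=∅∪out(0)=∅
  fail(4) 'abcc': from fail(3)=0 chase 'c': 0 ⇒ 0;  out=∅∪out(0)=∅
  fail(5) 'abccd': from fail(4)=0 chase 'd': 0 ⇒ 0;  out={0}∪out(0)={0}
  fail(6) 'abccdd': from fail(5)=0 chase 'd': 0 ⇒ 0;  out={1}∪out(0)={1}

Scan:
pos 0 'c': at 0
pos 1 'a': at 1
pos 2 'b': at 2
pos 3 'c': at 3
pos 4 'c': at 4
pos 5 'd': at 5  → match P0@[1:5]
pos 6 'a': at 1 (via fail)
pos 7 'c': at 0 (via fail)
pos 8 'c': at 0
pos 9 'a': at 1
pos 10 'c': at 0 (via fail)
pos 11 'a': at 1
pos 12 'b': at 2
pos 13 'c': at 3
pos 14 'c': at 4
pos 15 'd': at 5  → match P0@[11:15]
pos 16 'd': at 6  → match P1@[11:16]
pos 17 'a': at 1 (via fail)
pos 18 'b': at 2
pos 19 'c': at 3
pos 20 'c': at 4

All matches (sorted): [[5,0],[15,0],[16,1]]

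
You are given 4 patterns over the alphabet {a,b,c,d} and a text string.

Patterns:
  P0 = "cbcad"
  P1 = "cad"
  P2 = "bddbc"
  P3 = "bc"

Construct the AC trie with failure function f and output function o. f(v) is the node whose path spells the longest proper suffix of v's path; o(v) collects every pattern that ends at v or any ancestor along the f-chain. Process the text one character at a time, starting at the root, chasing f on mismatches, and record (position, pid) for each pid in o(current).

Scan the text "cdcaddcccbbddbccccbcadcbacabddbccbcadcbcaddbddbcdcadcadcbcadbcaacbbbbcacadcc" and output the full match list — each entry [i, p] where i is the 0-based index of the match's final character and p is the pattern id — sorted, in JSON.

Build automaton:
Trie nodes:
  0='ε' goto b→8 c→1
  1='c' goto a→6 b→2
  2='cb' goto c→3
  3='cbc' goto a→4
  4='cbca' goto d→5
  5='cbcad' goto ·  [P0 ends]
  6='ca' goto d→7
  7='cad' goto ·  [P1 ends]
  8='b' goto c→13 d→9
  9='bd' goto d→10
  10='bdd' goto b→11
  11='bddb' goto c→12
  12='bddbc' goto ·  [P2 ends]
  13='bc' goto ·  [P3 ends]

BFS fail/out derivation:
  n1('c'): parent n0 fail=0; on 'c' 0 → fail=0;  out ∅∪∅=∅
  n8('b'): parent n0 fail=0; on 'b' 0 → fail=0;  out ∅∪∅=∅
  n2('cb'): parent n1 fail=0; on 'b' 0 → fail=8;  out ∅∪∅=∅
  n6('ca'): parent n1 fail=0; on 'a' 0 → fail=0;  out ∅∪∅=∅
  n9('bd'): parent n8 fail=0; on 'd' 0 → fail=0;  out ∅∪∅=∅
  n13('bc'): parent n8 fail=0; on 'c' 0 → fail=1;  out {3}∪∅={3}
  n3('cbc'): parent n2 fail=8; on 'c' 8 → fail=13;  out ∅∪{3}={3}
  n7('cad'): parent n6 fail=0; on 'd' 0 → fail=0;  out {1}∪∅={1}
  n10('bdd'): parent n9 fail=0; on 'd' 0 → fail=0;  out ∅∪∅=∅
  n4('cbca'): parent n3 fail=13; on 'a' 13→1 → fail=6;  out ∅∪∅=∅
  n11('bddb'): parent n10 fail=0; on 'b' 0 → fail=8;  out ∅∪∅=∅
  n5('cbcad'): parent n4 fail=6; on 'd' 6 → fail=7;  out {0}∪{1}={0,1}
  n12('bddbc'): parent n11 fail=8; on 'c' 8 → fail=13;  out {2}∪{3}={2,3}

Text stream:
pos 0 'c': at 1
pos 1 'd': at 0 ·f
pos 2 'c': at 1
pos 3 'a': at 6
pos 4 'd': at 7  emit P1@[2:4]
pos 5 'd': at 0 ·f
pos 6 'c': at 1
pos 7 'c': at 1 ·f
pos 8 'c': at 1 ·f
pos 9 'b': at 2
pos 10 'b': at 8 ·f
pos 11 'd': at 9
pos 12 'd': at 10
pos 13 'b': at 11
pos 14 'c': at 12  emit P2@[10:14],P3@[13:14]
pos 15 'c': at 1 ·f
pos 16 'c': at 1 ·f
pos 17 'c': at 1 ·f
pos 18 'b': at 2
pos 19 'c': at 3  emit P3@[18:19]
pos 20 'a': at 4
pos 21 'd': at 5  emit P0@[17:21],P1@[19:21]
pos 22 'c': at 1 ·f
pos 23 'b': at 2
pos 24 'a': at 0 ·f
pos 25 'c': at 1
pos 26 'a': at 6
pos 27 'b': at 8 ·f
pos 28 'd': at 9
pos 29 'd': at 10
pos 30 'b': at 11
pos 31 'c': at 12  emit P2@[27:31],P3@[30:31]
pos 32 'c': at 1 ·f
pos 33 'b': at 2
pos 34 'c': at 3  emit P3@[33:34]
pos 35 'a': at 4
pos 36 'd': at 5  emit P0@[32:36],P1@[34:36]
pos 37 'c': at 1 ·f
pos 38 'b': at 2
pos 39 'c': at 3  emit P3@[38:39]
pos 40 'a': at 4
pos 41 'd': at 5  emit P0@[37:41],P1@[39:41]
pos 42 'd': at 0 ·f
pos 43 'b': at 8
pos 44 'd': at 9
pos 45 'd': at 10
pos 46 'b': at 11
pos 47 'c': at 12  emit P2@[43:47],P3@[46:47]
pos 48 'd': at 0 ·f
pos 49 'c': at 1
pos 50 'a': at 6
pos 51 'd': at 7  emit P1@[49:51]
pos 52 'c': at 1 ·f
pos 53 'a': at 6
pos 54 'd': at 7  emit P1@[52:54]
pos 55 'c': at 1 ·f
pos 56 'b': at 2
pos 57 'c': at 3  emit P3@[56:57]
pos 58 'a': at 4
pos 59 'd': at 5  emit P0@[55:59],P1@[57:59]
pos 60 'b': at 8 ·f
pos 61 'c': at 13  emit P3@[60:61]
pos 62 'a': at 6 ·f
pos 63 'a': at 0 ·f
pos 64 'c': at 1
pos 65 'b': at 2
pos 66 'b': at 8 ·f
pos 67 'b': at 8 ·f
pos 68 'b': at 8 ·f
pos 69 'c': at 13  emit P3@[68:69]
pos 70 'a': at 6 ·f
pos 71 'c': at 1 ·f
pos 72 'a': at 6
pos 73 'd': at 7  emit P1@[71:73]
pos 74 'c': at 1 ·f
pos 75 'c': at 1 ·f

All matches (sorted): [[4,1],[14,2],[14,3],[19,3],[21,0],[21,1],[31,2],[31,3],[34,3],[36,0],[36,1],[39,3],[41,0],[41,1],[47,2],[47,3],[51,1],[54,1],[57,3],[59,0],[59,1],[61,3],[69,3],[73,1]]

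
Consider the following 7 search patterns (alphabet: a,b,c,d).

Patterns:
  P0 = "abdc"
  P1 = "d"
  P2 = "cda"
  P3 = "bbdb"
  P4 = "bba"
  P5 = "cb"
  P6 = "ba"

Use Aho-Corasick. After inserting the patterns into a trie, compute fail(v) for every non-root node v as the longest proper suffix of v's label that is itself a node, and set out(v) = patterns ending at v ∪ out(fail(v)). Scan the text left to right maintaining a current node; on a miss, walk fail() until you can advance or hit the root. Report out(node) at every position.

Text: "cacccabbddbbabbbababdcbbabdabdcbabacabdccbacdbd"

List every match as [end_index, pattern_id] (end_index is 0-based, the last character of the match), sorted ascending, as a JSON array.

Construct AC machine:
Trie (insert patterns):
  0='ε' goto a→1 b→9 c→6 d→5
  1='a' goto b→2
  2='ab' goto d→3
  3='abd' goto c→4
  4='abdc' goto ·  ←P0
  5='d' goto ·  ←P1
  6='c' goto b→14 d→7
  7='cd' goto a→8
  8='cda' goto ·  ←P2
  9='b' goto a→15 b→10
  10='bb' goto a→13 d→11
  11='bbd' goto b→12
  12='bbdb' goto ·  ←P3
  13='bba' goto ·  ←P4
  14='cb' goto ·  ←P5
  15='ba' goto ·  ←P6

BFS fail/out derivation:
  n1('a'): parent n0 fail=0; on 'a' 0 → fail=0;  out ∅∪∅=∅
  n5('d'): parent n0 fail=0; on 'd' 0 → fail=0;  out {1}∪∅={1}
  n6('c'): parent n0 fail=0; on 'c' 0 → fail=0;  out ∅∪∅=∅
  n9('b'): parent n0 fail=0; on 'b' 0 → fail=0;  out ∅∪∅=∅
  n2('ab'): parent n1 fail=0; on 'b' 0 → fail=9;  out ∅∪∅=∅
  n7('cd'): parent n6 fail=0; on 'd' 0 → fail=5;  out ∅∪{1}={1}
  n10('bb'): parent n9 fail=0; on 'b' 0 → fail=9;  out ∅∪∅=∅
  n14('cb'): parent n6 fail=0; on 'b' 0 → fail=9;  out {5}∪∅={5}
  n15('ba'): parent n9 fail=0; on 'a' 0 → fail=1;  out {6}∪∅={6}
  n3('abd'): parent n2 fail=9; on 'd' 9→0 → fail=5;  out ∅∪{1}={1}
  n8('cda'): parent n7 fail=5; on 'a' 5→0 → fail=1;  out {2}∪∅={2}
  n11('bbd'): parent n10 fail=9; on 'd' 9→0 → fail=5;  out ∅∪{1}={1}
  n13('bba'): parent n10 fail=9; on 'a' 9 → fail=15;  out {4}∪{6}={4,6}
  n4('abdc'): parent n3 fail=5; on 'c' 5→0 → fail=6;  out {0}∪∅={0}
  n12('bbdb'): parent n11 fail=5; on 'b' 5→0 → fail=9;  out {3}∪∅={3}

Scan:
[0] read 'c'  n0⇒n6
[1] read 'a'  n6⇒n1 (via fail)
[2] read 'c'  n1⇒n6 (via fail)
[3] read 'c'  n6⇒n6 (via fail)
[4] read 'c'  n6⇒n6 (via fail)
[5] read 'a'  n6⇒n1 (via fail)
[6] read 'b'  n1⇒n2
[7] read 'b'  n2⇒n10 (via fail)
[8] read 'd'  n10⇒n11  ** P1@[8:8]
[9] read 'd'  n11⇒n5 (via fail)  ** P1@[9:9]
[10] read 'b'  n5⇒n9 (via fail)
[11] read 'b'  n9⇒n10
[12] read 'a'  n10⇒n13  ** P4@[10:12],P6@[11:12]
[13] read 'b'  n13⇒n2 (via fail)
[14] read 'b'  n2⇒n10 (via fail)
[15] read 'b'  n10⇒n10 (via fail)
[16] read 'a'  n10⇒n13  ** P4@[14:16],P6@[15:16]
[17] read 'b'  n13⇒n2 (via fail)
[18] read 'a'  n2⇒n15 (via fail)  ** P6@[17:18]
[19] read 'b'  n15⇒n2 (via fail)
[20] read 'd'  n2⇒n3  ** P1@[20:20]
[21] read 'c'  n3⇒n4  ** P0@[18:21]
[22] read 'b'  n4⇒n14 (via fail)  ** P5@[21:22]
[23] read 'b'  n14⇒n10 (via fail)
[24] read 'a'  n10⇒n13  ** P4@[22:24],P6@[23:24]
[25] read 'b'  n13⇒n2 (via fail)
[26] read 'd'  n2⇒n3  ** P1@[26:26]
[27] read 'a'  n3⇒n1 (via fail)
[28] read 'b'  n1⇒n2
[29] read 'd'  n2⇒n3  ** P1@[29:29]
[30] read 'c'  n3⇒n4  ** P0@[27:30]
[31] read 'b'  n4⇒n14 (via fail)  ** P5@[30:31]
[32] read 'a'  n14⇒n15 (via fail)  ** P6@[31:32]
[33] read 'b'  n15⇒n2 (via fail)
[34] read 'a'  n2⇒n15 (via fail)  ** P6@[33:34]
[35] read 'c'  n15⇒n6 (via fail)
[36] read 'a'  n6⇒n1 (via fail)
[37] read 'b'  n1⇒n2
[38] read 'd'  n2⇒n3  ** P1@[38:38]
[39] read 'c'  n3⇒n4  ** P0@[36:39]
[40] read 'c'  n4⇒n6 (via fail)
[41] read 'b'  n6⇒n14  ** P5@[40:41]
[42] read 'a'  n14⇒n15 (via fail)  ** P6@[41:42]
[43] read 'c'  n15⇒n6 (via fail)
[44] read 'd'  n6⇒n7  ** P1@[44:44]
[45] read 'b'  n7⇒n9 (via fail)
[46] read 'd'  n9⇒n5 (via fail)  ** P1@[46:46]

Result: [[8,1],[9,1],[12,4],[12,6],[16,4],[16,6],[18,6],[20,1],[21,0],[22,5],[24,4],[24,6],[26,1],[29,1],[30,0],[31,5],[32,6],[34,6],[38,1],[39,0],[41,5],[42,6],[44,1],[46,1]]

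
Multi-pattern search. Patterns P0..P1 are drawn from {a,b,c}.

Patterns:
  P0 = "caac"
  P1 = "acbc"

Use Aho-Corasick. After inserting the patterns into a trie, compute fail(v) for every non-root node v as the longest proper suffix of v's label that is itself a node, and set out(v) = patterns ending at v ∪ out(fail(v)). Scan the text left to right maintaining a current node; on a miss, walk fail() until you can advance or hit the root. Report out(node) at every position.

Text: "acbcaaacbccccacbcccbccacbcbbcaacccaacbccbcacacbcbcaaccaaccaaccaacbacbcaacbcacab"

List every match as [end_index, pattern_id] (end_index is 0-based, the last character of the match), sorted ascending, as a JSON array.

Build:
Trie (insert patterns):
  n0 'ε': a→5 c→1
  n1 'c': a→2
  n2 'ca': a→3
  n3 'caa': c→4
  n4 'caac': ·  [P0 ends]
  n5 'a': c→6
  n6 'ac': b→7
  n7 'acb': c→8
  n8 'acbc': ·  [P1 ends]

BFS fail/out derivation:
  n1('c'): parent n0 fail=0; on 'c' 0 → fail=0;  out ∅∪∅=∅
  n5('a'): parent n0 fail=0; on 'a' 0 → fail=0;  out ∅∪∅=∅
  n2('ca'): parent n1 fail=0; on 'a' 0 → fail=5;  out ∅∪∅=∅
  n6('ac'): parent n5 fail=0; on 'c' 0 → fail=1;  out ∅∪∅=∅
  n3('caa'): parent n2 fail=5; on 'a' 5→0 → fail=5;  out ∅∪∅=∅
  n7('acb'): parent n6 fail=1; on 'b' 1→0 → fail=0;  out ∅∪∅=∅
  n4('caac'): parent n3 fail=5; on 'c' 5 → fail=6;  out {0}∪∅={0}
  n8('acbc'): parent n7 fail=0; on 'c' 0 → fail=1;  out {1}∪∅={1}

Run:
i=0 'a': node 0→5
i=1 'c': node 5→6
i=2 'b': node 6→7
i=3 'c': node 7→8  → match P1@[0:3]
i=4 'a': node 8→2 ·f
i=5 'a': node 2→3
i=6 'a': node 3→5 ·f
i=7 'c': node 5→6
i=8 'b': node 6→7
i=9 'c': node 7→8  → match P1@[6:9]
i=10 'c': node 8→1 ·f
i=11 'c': node 1→1 ·f
i=12 'c': node 1→1 ·f
i=13 'a': node 1→2
i=14 'c': node 2→6 ·f
i=15 'b': node 6→7
i=16 'c': node 7→8  → match P1@[13:16]
i=17 'c': node 8→1 ·f
i=18 'c': node 1→1 ·f
i=19 'b': node 1→0 ·f
i=20 'c': node 0→1
i=21 'c': node 1→1 ·f
i=22 'a': node 1→2
i=23 'c': node 2→6 ·f
i=24 'b': node 6→7
i=25 'c': node 7→8  → match P1@[22:25]
i=26 'b': node 8→0 ·f
i=27 'b': node 0→0
i=28 'c': node 0→1
i=29 'a': node 1→2
i=30 'a': node 2→3
i=31 'c': node 3→4  → match P0@[28:31]
i=32 'c': node 4→1 ·f
i=33 'c': node 1→1 ·f
i=34 'a': node 1→2
i=35 'a': node 2→3
i=36 'c': node 3→4  → match P0@[33:36]
i=37 'b': node 4→7 ·f
i=38 'c': node 7→8  → match P1@[35:38]
i=39 'c': node 8→1 ·f
i=40 'b': node 1→0 ·f
i=41 'c': node 0→1
i=42 'a': node 1→2
i=43 'c': node 2→6 ·f
i=44 'a': node 6→2 ·f
i=45 'c': node 2→6 ·f
i=46 'b': node 6→7
i=47 'c': node 7→8  → match P1@[44:47]
i=48 'b': node 8→0 ·f
i=49 'c': node 0→1
i=50 'a': node 1→2
i=51 'a': node 2→3
i=52 'c': node 3→4  → match P0@[49:52]
i=53 'c': node 4→1 ·f
i=54 'a': node 1→2
i=55 'a': node 2→3
i=56 'c': node 3→4  → match P0@[53:56]
i=57 'c': node 4→1 ·f
i=58 'a': node 1→2
i=59 'a': node 2→3
i=60 'c': node 3→4  → match P0@[57:60]
i=61 'c': node 4→1 ·f
i=62 'a': node 1→2
i=63 'a': node 2→3
i=64 'c': node 3→4  → match P0@[61:64]
i=65 'b': node 4→7 ·f
i=66 'a': node 7→5 ·f
i=67 'c': node 5→6
i=68 'b': node 6→7
i=69 'c': node 7→8  → match P1@[66:69]
i=70 'a': node 8→2 ·f
i=71 'a': node 2→3
i=72 'c': node 3→4  → match P0@[69:72]
i=73 'b': node 4→7 ·f
i=74 'c': node 7→8  → match P1@[71:74]
i=75 'a': node 8→2 ·f
i=76 'c': node 2→6 ·f
i=77 'a': node 6→2 ·f
i=78 'b': node 2→0 ·f

Matches: [[3,1],[9,1],[16,1],[25,1],[31,0],[36,0],[38,1],[47,1],[52,0],[56,0],[60,0],[64,0],[69,1],[72,0],[74,1]]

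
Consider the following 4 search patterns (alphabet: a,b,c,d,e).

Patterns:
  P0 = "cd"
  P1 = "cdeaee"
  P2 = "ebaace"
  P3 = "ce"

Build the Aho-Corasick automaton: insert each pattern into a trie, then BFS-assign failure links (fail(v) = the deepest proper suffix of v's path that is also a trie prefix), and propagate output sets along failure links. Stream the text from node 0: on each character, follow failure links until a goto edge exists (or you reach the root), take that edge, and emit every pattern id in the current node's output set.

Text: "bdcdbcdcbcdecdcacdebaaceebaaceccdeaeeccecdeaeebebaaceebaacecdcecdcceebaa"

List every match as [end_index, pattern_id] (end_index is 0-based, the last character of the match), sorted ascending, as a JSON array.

Build:
Trie nodes:
  n0 'ε': c→1 e→7
  n1 'c': d→2 e→13
  n2 'cd': e→3  [P0 ends]
  n3 'cde': a→4
  n4 'cdea': e→5
  n5 'cdeae': e→6
  n6 'cdeaee': ·  [P1 ends]
  n7 'e': b→8
  n8 'eb': a→9
  n9 'eba': a→10
  n10 'ebaa': c→11
  n11 'ebaac': e→12
  n12 'ebaace': ·  [P2 ends]
  n13 'ce': ·  [P3 ends]

Failure links (BFS by depth):
  fail(1) 'c': from fail(0)=0 chase 'c': 0 ⇒ 0;  out=∅∪out(0)=∅
  fail(7) 'e': from fail(0)=0 chase 'e': 0 ⇒ 0;  out=∅∪out(0)=∅
  fail(2) 'cd': from fail(1)=0 chase 'd': 0 ⇒ 0;  out={0}∪out(0)={0}
  fail(8) 'eb': from fail(7)=0 chase 'b': 0 ⇒ 0;  out=∅∪out(0)=∅
  fail(13) 'ce': from fail(1)=0 chase 'e': 0 ⇒ 7;  out={3}∪out(7)={3}
  fail(3) 'cde': from fail(2)=0 chase 'e': 0 ⇒ 7;  out=∅∪out(7)=∅
  fail(9) 'eba': from fail(8)=0 chase 'a': 0 ⇒ 0;  out=∅∪out(0)=∅
  fail(4) 'cdea': from fail(3)=7 chase 'a': 7→0 ⇒ 0;  out=∅∪out(0)=∅
  fail(10) 'ebaa': from fail(9)=0 chase 'a': 0 ⇒ 0;  out=∅∪out(0)=∅
  fail(5) 'cdeae': from fail(4)=0 chase 'e': 0 ⇒ 7;  out=∅∪out(7)=∅
  fail(11) 'ebaac': from fail(10)=0 chase 'c': 0 ⇒ 1;  out=∅∪out(1)=∅
  fail(6) 'cdeaee': from fail(5)=7 chase 'e': 7→0 ⇒ 7;  out={1}∪out(7)={1}
  fail(12) 'ebaace': from fail(11)=1 chase 'e': 1 ⇒ 13;  out={2}∪out(13)={2,3}

Run:
i=0 'b': node 0→0
i=1 'd': node 0→0
i=2 'c': node 0→1
i=3 'd': node 1→2  emit P0@[2:3]
i=4 'b': node 2→0 (fail-walked)
i=5 'c': node 0→1
i=6 'd': node 1→2  emit P0@[5:6]
i=7 'c': node 2→1 (fail-walked)
i=8 'b': node 1→0 (fail-walked)
i=9 'c': node 0→1
i=10 'd': node 1→2  emit P0@[9:10]
i=11 'e': node 2→3
i=12 'c': node 3→1 (fail-walked)
i=13 'd': node 1→2  emit P0@[12:13]
i=14 'c': node 2→1 (fail-walked)
i=15 'a': node 1→0 (fail-walked)
i=16 'c': node 0→1
i=17 'd': node 1→2  emit P0@[16:17]
i=18 'e': node 2→3
i=19 'b': node 3→8 (fail-walked)
i=20 'a': node 8→9
i=21 'a': node 9→10
i=22 'c': node 10→11
i=23 'e': node 11→12  emit P2@[18:23],P3@[22:23]
i=24 'e': node 12→7 (fail-walked)
i=25 'b': node 7→8
i=26 'a': node 8→9
i=27 'a': node 9→10
i=28 'c': node 10→11
i=29 'e': node 11→12  emit P2@[24:29],P3@[28:29]
i=30 'c': node 12→1 (fail-walked)
i=31 'c': node 1→1 (fail-walked)
i=32 'd': node 1→2  emit P0@[31:32]
i=33 'e': node 2→3
i=34 'a': node 3→4
i=35 'e': node 4→5
i=36 'e': node 5→6  emit P1@[31:36]
i=37 'c': node 6→1 (fail-walked)
i=38 'c': node 1→1 (fail-walked)
i=39 'e': node 1→13  emit P3@[38:39]
i=40 'c': node 13→1 (fail-walked)
i=41 'd': node 1→2  emit P0@[40:41]
i=42 'e': node 2→3
i=43 'a': node 3→4
i=44 'e': node 4→5
i=45 'e': node 5→6  emit P1@[40:45]
i=46 'b': node 6→8 (fail-walked)
i=47 'e': node 8→7 (fail-walked)
i=48 'b': node 7→8
i=49 'a': node 8→9
i=50 'a': node 9→10
i=51 'c': node 10→11
i=52 'e': node 11→12  emit P2@[47:52],P3@[51:52]
i=53 'e': node 12→7 (fail-walked)
i=54 'b': node 7→8
i=55 'a': node 8→9
i=56 'a': node 9→10
i=57 'c': node 10→11
i=58 'e': node 11→12  emit P2@[53:58],P3@[57:58]
i=59 'c': node 12→1 (fail-walked)
i=60 'd': node 1→2  emit P0@[59:60]
i=61 'c': node 2→1 (fail-walked)
i=62 'e': node 1→13  emit P3@[61:62]
i=63 'c': node 13→1 (fail-walked)
i=64 'd': node 1→2  emit P0@[63:64]
i=65 'c': node 2→1 (fail-walked)
i=66 'c': node 1→1 (fail-walked)
i=67 'e': node 1→13  emit P3@[66:67]
i=68 'e': node 13→7 (fail-walked)
i=69 'b': node 7→8
i=70 'a': node 8→9
i=71 'a': node 9→10

Matches: [[3,0],[6,0],[10,0],[13,0],[17,0],[23,2],[23,3],[29,2],[29,3],[32,0],[36,1],[39,3],[41,0],[45,1],[52,2],[52,3],[58,2],[58,3],[60,0],[62,3],[64,0],[67,3]]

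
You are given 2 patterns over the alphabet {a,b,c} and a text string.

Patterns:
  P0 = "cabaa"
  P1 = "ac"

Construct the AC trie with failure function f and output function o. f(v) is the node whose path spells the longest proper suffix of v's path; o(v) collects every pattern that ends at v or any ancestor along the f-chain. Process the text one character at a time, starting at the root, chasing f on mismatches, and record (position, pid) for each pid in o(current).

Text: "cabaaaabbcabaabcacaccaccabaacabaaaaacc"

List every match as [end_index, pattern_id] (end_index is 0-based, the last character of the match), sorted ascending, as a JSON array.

Construct AC machine:
Trie (insert patterns):
  n0 'ε': a→6 c→1
  n1 'c': a→2
  n2 'ca': b→3
  n3 'cab': a→4
  n4 'caba': a→5
  n5 'cabaa': ·  [P0 ends]
  n6 'a': c→7
  n7 'ac': ·  [P1 ends]

BFS fail/out derivation:
  n1('c'): parent n0 fail=0; on 'c' 0 → fail=0;  out ∅∪∅=∅
  n6('a'): parent n0 fail=0; on 'a' 0 → fail=0;  out ∅∪∅=∅
  n2('ca'): parent n1 fail=0; on 'a' 0 → fail=6;  out ∅∪∅=∅
  n7('ac'): parent n6 fail=0; on 'c' 0 → fail=1;  out {1}∪∅={1}
  n3('cab'): parent n2 fail=6; on 'b' 6→0 → fail=0;  out ∅∪∅=∅
  n4('caba'): parent n3 fail=0; on 'a' 0 → fail=6;  out ∅∪∅=∅
  n5('cabaa'): parent n4 fail=6; on 'a' 6→0 → fail=6;  out {0}∪∅={0}

Scan:
pos 0 'c': at 1
pos 1 'a': at 2
pos 2 'b': at 3
pos 3 'a': at 4
pos 4 'a': at 5  emit P0@[0:4]
pos 5 'a': at 6 (fail-walked)
pos 6 'a': at 6 (fail-walked)
pos 7 'b': at 0 (fail-walked)
pos 8 'b': at 0
pos 9 'c': at 1
pos 10 'a': at 2
pos 11 'b': at 3
pos 12 'a': at 4
pos 13 'a': at 5  emit P0@[9:13]
pos 14 'b': at 0 (fail-walked)
pos 15 'c': at 1
pos 16 'a': at 2
pos 17 'c': at 7 (fail-walked)  emit P1@[16:17]
pos 18 'a': at 2 (fail-walked)
pos 19 'c': at 7 (fail-walked)  emit P1@[18:19]
pos 20 'c': at 1 (fail-walked)
pos 21 'a': at 2
pos 22 'c': at 7 (fail-walked)  emit P1@[21:22]
pos 23 'c': at 1 (fail-walked)
pos 24 'a': at 2
pos 25 'b': at 3
pos 26 'a': at 4
pos 27 'a': at 5  emit P0@[23:27]
pos 28 'c': at 7 (fail-walked)  emit P1@[27:28]
pos 29 'a': at 2 (fail-walked)
pos 30 'b': at 3
pos 31 'a': at 4
pos 32 'a': at 5  emit P0@[28:32]
pos 33 'a': at 6 (fail-walked)
pos 34 'a': at 6 (fail-walked)
pos 35 'a': at 6 (fail-walked)
pos 36 'c': at 7  emit P1@[35:36]
pos 37 'c': at 1 (fail-walked)

Result: [[4,0],[13,0],[17,1],[19,1],[22,1],[27,0],[28,1],[32,0],[36,1]]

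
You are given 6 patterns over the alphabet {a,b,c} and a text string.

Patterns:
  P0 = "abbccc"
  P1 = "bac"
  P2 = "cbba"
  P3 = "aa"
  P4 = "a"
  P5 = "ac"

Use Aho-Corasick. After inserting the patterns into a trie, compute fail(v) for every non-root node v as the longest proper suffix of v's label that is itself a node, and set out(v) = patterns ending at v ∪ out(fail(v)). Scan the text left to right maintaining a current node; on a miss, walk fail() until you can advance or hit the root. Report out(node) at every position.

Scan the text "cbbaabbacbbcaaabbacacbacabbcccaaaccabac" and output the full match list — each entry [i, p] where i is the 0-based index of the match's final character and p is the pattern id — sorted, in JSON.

Construct AC machine:
Trie nodes:
  n0 'ε': a→1 b→7 c→10
  n1 'a': a→14 b→2 c→15  [P4 ends]
  n2 'ab': b→3
  n3 'abb': c→4
  n4 'abbc': c→5
  n5 'abbcc': c→6
  n6 'abbccc': ·  [P0 ends]
  n7 'b': a→8
  n8 'ba': c→9
  n9 'bac': ·  [P1 ends]
  n10 'c': b→11
  n11 'cb': b→12
  n12 'cbb': a→13
  n13 'cbba': ·  [P2 ends]
  n14 'aa': ·  [P3 ends]
  n15 'ac': ·  [P5 ends]

Failure links (BFS by depth):
  fail(1) 'a': from fail(0)=0 chase 'a': 0 ⇒ 0;  out={4}∪out(0)={4}
  fail(7) 'b': from fail(0)=0 chase 'b': 0 ⇒ 0;  out=∅∪out(0)=∅
  fail(10) 'c': from fail(0)=0 chase 'c': 0 ⇒ 0;  out=∅∪out(0)=∅
  fail(2) 'ab': from fail(1)=0 chase 'b': 0 ⇒ 7;  out=∅∪out(7)=∅
  fail(8) 'ba': from fail(7)=0 chase 'a': 0 ⇒ 1;  out=∅∪out(1)={4}
  fail(11) 'cb': from fail(10)=0 chase 'b': 0 ⇒ 7;  out=∅∪out(7)=∅
  fail(14) 'aa': from fail(1)=0 chase 'a': 0 ⇒ 1;  out={3}∪out(1)={3,4}
  fail(15) 'ac': from fail(1)=0 chase 'c': 0 ⇒ 10;  out={5}∪out(10)={5}
  fail(3) 'abb': from fail(2)=7 chase 'b': 7→0 ⇒ 7;  out=∅∪out(7)=∅
  fail(9) 'bac': from fail(8)=1 chase 'c': 1 ⇒ 15;  out={1}∪out(15)={1,5}
  fail(12) 'cbb': from fail(11)=7 chase 'b': 7→0 ⇒ 7;  out=∅∪out(7)=∅
  fail(4) 'abbc': from fail(3)=7 chase 'c': 7→0 ⇒ 10;  out=∅∪out(10)=∅
  fail(13) 'cbba': from fail(12)=7 chase 'a': 7 ⇒ 8;  out={2}∪out(8)={2,4}
  fail(5) 'abbcc': from fail(4)=10 chase 'c': 10→0 ⇒ 10;  out=∅∪out(10)=∅
  fail(6) 'abbccc': from fail(5)=10 chase 'c': 10→0 ⇒ 10;  out={0}∪out(10)={0}

Scan:
[0] read 'c'  n0⇒n10
[1] read 'b'  n10⇒n11
[2] read 'b'  n11⇒n12
[3] read 'a'  n12⇒n13  emit P2@[0:3],P4@[3:3]
[4] read 'a'  n13⇒n14 (via fail)  emit P3@[3:4],P4@[4:4]
[5] read 'b'  n14⇒n2 (via fail)
[6] read 'b'  n2⇒n3
[7] read 'a'  n3⇒n8 (via fail)  emit P4@[7:7]
[8] read 'c'  n8⇒n9  emit P1@[6:8],P5@[7:8]
[9] read 'b'  n9⇒n11 (via fail)
[10] read 'b'  n11⇒n12
[11] read 'c'  n12⇒n10 (via fail)
[12] read 'a'  n10⇒n1 (via fail)  emit P4@[12:12]
[13] read 'a'  n1⇒n14  emit P3@[12:13],P4@[13:13]
[14] read 'a'  n14⇒n14 (via fail)  emit P3@[13:14],P4@[14:14]
[15] read 'b'  n14⇒n2 (via fail)
[16] read 'b'  n2⇒n3
[17] read 'a'  n3⇒n8 (via fail)  emit P4@[17:17]
[18] read 'c'  n8⇒n9  emit P1@[16:18],P5@[17:18]
[19] read 'a'  n9⇒n1 (via fail)  emit P4@[19:19]
[20] read 'c'  n1⇒n15  emit P5@[19:20]
[21] read 'b'  n15⇒n11 (via fail)
[22] read 'a'  n11⇒n8 (via fail)  emit P4@[22:22]
[23] read 'c'  n8⇒n9  emit P1@[21:23],P5@[22:23]
[24] read 'a'  n9⇒n1 (via fail)  emit P4@[24:24]
[25] read 'b'  n1⇒n2
[26] read 'b'  n2⇒n3
[27] read 'c'  n3⇒n4
[28] read 'c'  n4⇒n5
[29] read 'c'  n5⇒n6  emit P0@[24:29]
[30] read 'a'  n6⇒n1 (via fail)  emit P4@[30:30]
[31] read 'a'  n1⇒n14  emit P3@[30:31],P4@[31:31]
[32] read 'a'  n14⇒n14 (via fail)  emit P3@[31:32],P4@[32:32]
[33] read 'c'  n14⇒n15 (via fail)  emit P5@[32:33]
[34] read 'c'  n15⇒n10 (via fail)
[35] read 'a'  n10⇒n1 (via fail)  emit P4@[35:35]
[36] read 'b'  n1⇒n2
[37] read 'a'  n2⇒n8 (via fail)  emit P4@[37:37]
[38] read 'c'  n8⇒n9  emit P1@[36:38],P5@[37:38]

Matches: [[3,2],[3,4],[4,3],[4,4],[7,4],[8,1],[8,5],[12,4],[13,3],[13,4],[14,3],[14,4],[17,4],[18,1],[18,5],[19,4],[20,5],[22,4],[23,1],[23,5],[24,4],[29,0],[30,4],[31,3],[31,4],[32,3],[32,4],[33,5],[35,4],[37,4],[38,1],[38,5]]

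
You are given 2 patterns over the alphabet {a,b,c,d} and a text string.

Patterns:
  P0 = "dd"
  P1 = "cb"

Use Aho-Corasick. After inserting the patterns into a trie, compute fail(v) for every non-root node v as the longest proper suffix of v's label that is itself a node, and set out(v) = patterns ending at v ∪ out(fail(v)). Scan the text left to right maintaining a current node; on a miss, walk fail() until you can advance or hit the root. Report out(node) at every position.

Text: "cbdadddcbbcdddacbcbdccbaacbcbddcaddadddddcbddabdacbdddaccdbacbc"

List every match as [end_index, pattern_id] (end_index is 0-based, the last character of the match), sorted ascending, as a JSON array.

Construct AC machine:
Trie (insert patterns):
  n0 'ε': c→3 d→1
  n1 'd': d→2
  n2 'dd': ·  [P0 ends]
  n3 'c': b→4
  n4 'cb': ·  [P1 ends]

Failure links (BFS by depth):
  n1('d'): parent n0 fail=0; on 'd' 0 → fail=0;  out ∅∪∅=∅
  n3('c'): parent n0 fail=0; on 'c' 0 → fail=0;  out ∅∪∅=∅
  n2('dd'): parent n1 fail=0; on 'd' 0 → fail=1;  out {0}∪∅={0}
  n4('cb'): parent n3 fail=0; on 'b' 0 → fail=0;  out {1}∪∅={1}

Text stream:
[0] read 'c'  n0⇒n3
[1] read 'b'  n3⇒n4  emit P1@[0:1]
[2] read 'd'  n4⇒n1 ·f
[3] read 'a'  n1⇒n0 ·f
[4] read 'd'  n0⇒n1
[5] read 'd'  n1⇒n2  emit P0@[4:5]
[6] read 'd'  n2⇒n2 ·f  emit P0@[5:6]
[7] read 'c'  n2⇒n3 ·f
[8] read 'b'  n3⇒n4  emit P1@[7:8]
[9] read 'b'  n4⇒n0 ·f
[10] read 'c'  n0⇒n3
[11] read 'd'  n3⇒n1 ·f
[12] read 'd'  n1⇒n2  emit P0@[11:12]
[13] read 'd'  n2⇒n2 ·f  emit P0@[12:13]
[14] read 'a'  n2⇒n0 ·f
[15] read 'c'  n0⇒n3
[16] read 'b'  n3⇒n4  emit P1@[15:16]
[17] read 'c'  n4⇒n3 ·f
[18] read 'b'  n3⇒n4  emit P1@[17:18]
[19] read 'd'  n4⇒n1 ·f
[20] read 'c'  n1⇒n3 ·f
[21] read 'c'  n3⇒n3 ·f
[22] read 'b'  n3⇒n4  emit P1@[21:22]
[23] read 'a'  n4⇒n0 ·f
[24] read 'a'  n0⇒n0
[25] read 'c'  n0⇒n3
[26] read 'b'  n3⇒n4  emit P1@[25:26]
[27] read 'c'  n4⇒n3 ·f
[28] read 'b'  n3⇒n4  emit P1@[27:28]
[29] read 'd'  n4⇒n1 ·f
[30] read 'd'  n1⇒n2  emit P0@[29:30]
[31] read 'c'  n2⇒n3 ·f
[32] read 'a'  n3⇒n0 ·f
[33] read 'd'  n0⇒n1
[34] read 'd'  n1⇒n2  emit P0@[33:34]
[35] read 'a'  n2⇒n0 ·f
[36] read 'd'  n0⇒n1
[37] read 'd'  n1⇒n2  emit P0@[36:37]
[38] read 'd'  n2⇒n2 ·f  emit P0@[37:38]
[39] read 'd'  n2⇒n2 ·f  emit P0@[38:39]
[40] read 'd'  n2⇒n2 ·f  emit P0@[39:40]
[41] read 'c'  n2⇒n3 ·f
[42] read 'b'  n3⇒n4  emit P1@[41:42]
[43] read 'd'  n4⇒n1 ·f
[44] read 'd'  n1⇒n2  emit P0@[43:44]
[45] read 'a'  n2⇒n0 ·f
[46] read 'b'  n0⇒n0
[47] read 'd'  n0⇒n1
[48] read 'a'  n1⇒n0 ·f
[49] read 'c'  n0⇒n3
[50] read 'b'  n3⇒n4  emit P1@[49:50]
[51] read 'd'  n4⇒n1 ·f
[52] read 'd'  n1⇒n2  emit P0@[51:52]
[53] read 'd'  n2⇒n2 ·f  emit P0@[52:53]
[54] read 'a'  n2⇒n0 ·f
[55] read 'c'  n0⇒n3
[56] read 'c'  n3⇒n3 ·f
[57] read 'd'  n3⇒n1 ·f
[58] read 'b'  n1⇒n0 ·f
[59] read 'a'  n0⇒n0
[60] read 'c'  n0⇒n3
[61] read 'b'  n3⇒n4  emit P1@[60:61]
[62] read 'c'  n4⇒n3 ·f

Result: [[1,1],[5,0],[6,0],[8,1],[12,0],[13,0],[16,1],[18,1],[22,1],[26,1],[28,1],[30,0],[34,0],[37,0],[38,0],[39,0],[40,0],[42,1],[44,0],[50,1],[52,0],[53,0],[61,1]]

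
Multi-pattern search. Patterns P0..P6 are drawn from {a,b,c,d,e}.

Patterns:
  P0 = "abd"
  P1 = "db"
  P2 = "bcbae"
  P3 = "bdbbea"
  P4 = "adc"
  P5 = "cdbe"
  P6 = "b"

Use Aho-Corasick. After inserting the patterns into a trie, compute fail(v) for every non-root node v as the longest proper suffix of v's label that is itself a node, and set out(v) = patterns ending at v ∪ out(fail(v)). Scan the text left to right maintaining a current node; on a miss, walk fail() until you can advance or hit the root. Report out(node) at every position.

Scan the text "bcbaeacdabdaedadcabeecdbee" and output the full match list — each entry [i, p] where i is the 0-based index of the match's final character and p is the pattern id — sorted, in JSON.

Build automaton:
Trie nodes:
  0='ε' goto a→1 b→6 c→18 d→4
  1='a' goto b→2 d→16
  2='ab' goto d→3
  3='abd' goto ·  ←P0
  4='d' goto b→5
  5='db' goto ·  ←P1
  6='b' goto c→7 d→11  ←P6
  7='bc' goto b→8
  8='bcb' goto a→9
  9='bcba' goto e→10
  10='bcbae' goto ·  ←P2
  11='bd' goto b→12
  12='bdb' goto b→13
  13='bdbb' goto e→14
  14='bdbbe' goto a→15
  15='bdbbea' goto ·  ←P3
  16='ad' goto c→17
  17='adc' goto ·  ←P4
  18='c' goto d→19
  19='cd' goto b→20
  20='cdb' goto e→21
  21='cdbe' goto ·  ←P5

BFS fail/out derivation:
  fail(1) 'a': from fail(0)=0 chase 'a': 0 ⇒ 0;  out=∅∪out(0)=∅
  fail(4) 'd': from fail(0)=0 chase 'd': 0 ⇒ 0;  out=∅∪out(0)=∅
  fail(6) 'b': from fail(0)=0 chase 'b': 0 ⇒ 0;  out={6}∪out(0)={6}
  fail(18) 'c': from fail(0)=0 chase 'c': 0 ⇒ 0;  out=∅∪out(0)=∅
  fail(2) 'ab': from fail(1)=0 chase 'b': 0 ⇒ 6;  out=∅∪out(6)={6}
  fail(5) 'db': from fail(4)=0 chase 'b': 0 ⇒ 6;  out={1}∪out(6)={1,6}
  fail(7) 'bc': from fail(6)=0 chase 'c': 0 ⇒ 18;  out=∅∪out(18)=∅
  fail(11) 'bd': from fail(6)=0 chase 'd': 0 ⇒ 4;  out=∅∪out(4)=∅
  fail(16) 'ad': from fail(1)=0 chase 'd': 0 ⇒ 4;  out=∅∪out(4)=∅
  fail(19) 'cd': from fail(18)=0 chase 'd': 0 ⇒ 4;  out=∅∪out(4)=∅
  fail(3) 'abd': from fail(2)=6 chase 'd': 6 ⇒ 11;  out={0}∪out(11)={0}
  fail(8) 'bcb': from fail(7)=18 chase 'b': 18→0 ⇒ 6;  out=∅∪out(6)={6}
  fail(12) 'bdb': from fail(11)=4 chase 'b': 4 ⇒ 5;  out=∅∪out(5)={1,6}
  fail(17) 'adc': from fail(16)=4 chase 'c': 4→0 ⇒ 18;  out={4}∪out(18)={4}
  fail(20) 'cdb': from fail(19)=4 chase 'b': 4 ⇒ 5;  out=∅∪out(5)={1,6}
  fail(9) 'bcba': from fail(8)=6 chase 'a': 6→0 ⇒ 1;  out=∅∪out(1)=∅
  fail(13) 'bdbb': from fail(12)=5 chase 'b': 5→6→0 ⇒ 6;  out=∅∪out(6)={6}
  fail(21) 'cdbe': from fail(20)=5 chase 'e': 5→6→0 ⇒ 0;  out={5}∪out(0)={5}
  fail(10) 'bcbae': from fail(9)=1 chase 'e': 1→0 ⇒ 0;  out={2}∪out(0)={2}
  fail(14) 'bdbbe': from fail(13)=6 chase 'e': 6→0 ⇒ 0;  out=∅∪out(0)=∅
  fail(15) 'bdbbea': from fail(14)=0 chase 'a': 0 ⇒ 1;  out={3}∪out(1)={3}

Text stream:
i=0 'b': node 0→6  ** P6@[0:0]
i=1 'c': node 6→7
i=2 'b': node 7→8  ** P6@[2:2]
i=3 'a': node 8→9
i=4 'e': node 9→10  ** P2@[0:4]
i=5 'a': node 10→1 (fail-walked)
i=6 'c': node 1→18 (fail-walked)
i=7 'd': node 18→19
i=8 'a': node 19→1 (fail-walked)
i=9 'b': node 1→2  ** P6@[9:9]
i=10 'd': node 2→3  ** P0@[8:10]
i=11 'a': node 3→1 (fail-walked)
i=12 'e': node 1→0 (fail-walked)
i=13 'd': node 0→4
i=14 'a': node 4→1 (fail-walked)
i=15 'd': node 1→16
i=16 'c': node 16→17  ** P4@[14:16]
i=17 'a': node 17→1 (fail-walked)
i=18 'b': node 1→2  ** P6@[18:18]
i=19 'e': node 2→0 (fail-walked)
i=20 'e': node 0→0
i=21 'c': node 0→18
i=22 'd': node 18→19
i=23 'b': node 19→20  ** P1@[22:23],P6@[23:23]
i=24 'e': node 20→21  ** P5@[21:24]
i=25 'e': node 21→0 (fail-walked)

Matches: [[0,6],[2,6],[4,2],[9,6],[10,0],[16,4],[18,6],[23,1],[23,6],[24,5]]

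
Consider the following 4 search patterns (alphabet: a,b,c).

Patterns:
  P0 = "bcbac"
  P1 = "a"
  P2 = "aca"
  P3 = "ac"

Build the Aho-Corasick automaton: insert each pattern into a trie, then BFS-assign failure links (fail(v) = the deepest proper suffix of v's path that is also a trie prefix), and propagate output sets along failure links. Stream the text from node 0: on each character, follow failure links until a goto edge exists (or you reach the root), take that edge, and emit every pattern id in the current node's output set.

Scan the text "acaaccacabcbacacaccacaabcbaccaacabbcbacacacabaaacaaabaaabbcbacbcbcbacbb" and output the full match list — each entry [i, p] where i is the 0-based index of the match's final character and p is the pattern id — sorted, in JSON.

Construct AC machine:
Trie nodes:
  0='ε' goto a→6 b→1
  1='b' goto c→2
  2='bc' goto b→3
  3='bcb' goto a→4
  4='bcba' goto c→5
  5='bcbac' goto ·  [P0 ends]
  6='a' goto c→7  [P1 ends]
  7='ac' goto a→8  [P3 ends]
  8='aca' goto ·  [P2 ends]

Failure links (BFS by depth):
  fail(1) 'b': from fail(0)=0 chase 'b': 0 ⇒ 0;  out=∅∪out(0)=∅
  fail(6) 'a': from fail(0)=0 chase 'a': 0 ⇒ 0;  out={1}∪out(0)={1}
  fail(2) 'bc': from fail(1)=0 chase 'c': 0 ⇒ 0;  out=∅∪out(0)=∅
  fail(7) 'ac': from fail(6)=0 chase 'c': 0 ⇒ 0;  out={3}∪out(0)={3}
  fail(3) 'bcb': from fail(2)=0 chase 'b': 0 ⇒ 1;  out=∅∪out(1)=∅
  fail(8) 'aca': from fail(7)=0 chase 'a': 0 ⇒ 6;  out={2}∪out(6)={1,2}
  fail(4) 'bcba': from fail(3)=1 chase 'a': 1→0 ⇒ 6;  out=∅∪out(6)={1}
  fail(5) 'bcbac': from fail(4)=6 chase 'c': 6 ⇒ 7;  out={0}∪out(7)={0,3}

Run:
pos 0 'a': at 6  emit P1@[0:0]
pos 1 'c': at 7  emit P3@[0:1]
pos 2 'a': at 8  emit P1@[2:2],P2@[0:2]
pos 3 'a': at 6 ·f  emit P1@[3:3]
pos 4 'c': at 7  emit P3@[3:4]
pos 5 'c': at 0 ·f
pos 6 'a': at 6  emit P1@[6:6]
pos 7 'c': at 7  emit P3@[6:7]
pos 8 'a': at 8  emit P1@[8:8],P2@[6:8]
pos 9 'b': at 1 ·f
pos 10 'c': at 2
pos 11 'b': at 3
pos 12 'a': at 4  emit P1@[12:12]
pos 13 'c': at 5  emit P0@[9:13],P3@[12:13]
pos 14 'a': at 8 ·f  emit P1@[14:14],P2@[12:14]
pos 15 'c': at 7 ·f  emit P3@[14:15]
pos 16 'a': at 8  emit P1@[16:16],P2@[14:16]
pos 17 'c': at 7 ·f  emit P3@[16:17]
pos 18 'c': at 0 ·f
pos 19 'a': at 6  emit P1@[19:19]
pos 20 'c': at 7  emit P3@[19:20]
pos 21 'a': at 8  emit P1@[21:21],P2@[19:21]
pos 22 'a': at 6 ·f  emit P1@[22:22]
pos 23 'b': at 1 ·f
pos 24 'c': at 2
pos 25 'b': at 3
pos 26 'a': at 4  emit P1@[26:26]
pos 27 'c': at 5  emit P0@[23:27],P3@[26:27]
pos 28 'c': at 0 ·f
pos 29 'a': at 6  emit P1@[29:29]
pos 30 'a': at 6 ·f  emit P1@[30:30]
pos 31 'c': at 7  emit P3@[30:31]
pos 32 'a': at 8  emit P1@[32:32],P2@[30:32]
pos 33 'b': at 1 ·f
pos 34 'b': at 1 ·f
pos 35 'c': at 2
pos 36 'b': at 3
pos 37 'a': at 4  emit P1@[37:37]
pos 38 'c': at 5  emit P0@[34:38],P3@[37:38]
pos 39 'a': at 8 ·f  emit P1@[39:39],P2@[37:39]
pos 40 'c': at 7 ·f  emit P3@[39:40]
pos 41 'a': at 8  emit P1@[41:41],P2@[39:41]
pos 42 'c': at 7 ·f  emit P3@[41:42]
pos 43 'a': at 8  emit P1@[43:43],P2@[41:43]
pos 44 'b': at 1 ·f
pos 45 'a': at 6 ·f  emit P1@[45:45]
pos 46 'a': at 6 ·f  emit P1@[46:46]
pos 47 'a': at 6 ·f  emit P1@[47:47]
pos 48 'c': at 7  emit P3@[47:48]
pos 49 'a': at 8  emit P1@[49:49],P2@[47:49]
pos 50 'a': at 6 ·f  emit P1@[50:50]
pos 51 'a': at 6 ·f  emit P1@[51:51]
pos 52 'b': at 1 ·f
pos 53 'a': at 6 ·f  emit P1@[53:53]
pos 54 'a': at 6 ·f  emit P1@[54:54]
pos 55 'a': at 6 ·f  emit P1@[55:55]
pos 56 'b': at 1 ·f
pos 57 'b': at 1 ·f
pos 58 'c': at 2
pos 59 'b': at 3
pos 60 'a': at 4  emit P1@[60:60]
pos 61 'c': at 5  emit P0@[57:61],P3@[60:61]
pos 62 'b': at 1 ·f
pos 63 'c': at 2
pos 64 'b': at 3
pos 65 'c': at 2 ·f
pos 66 'b': at 3
pos 67 'a': at 4  emit P1@[67:67]
pos 68 'c': at 5  emit P0@[64:68],P3@[67:68]
pos 69 'b': at 1 ·f
pos 70 'b': at 1 ·f

All matches (sorted): [[0,1],[1,3],[2,1],[2,2],[3,1],[4,3],[6,1],[7,3],[8,1],[8,2],[12,1],[13,0],[13,3],[14,1],[14,2],[15,3],[16,1],[16,2],[17,3],[19,1],[20,3],[21,1],[21,2],[22,1],[26,1],[27,0],[27,3],[29,1],[30,1],[31,3],[32,1],[32,2],[37,1],[38,0],[38,3],[39,1],[39,2],[40,3],[41,1],[41,2],[42,3],[43,1],[43,2],[45,1],[46,1],[47,1],[48,3],[49,1],[49,2],[50,1],[51,1],[53,1],[54,1],[55,1],[60,1],[61,0],[61,3],[67,1],[68,0],[68,3]]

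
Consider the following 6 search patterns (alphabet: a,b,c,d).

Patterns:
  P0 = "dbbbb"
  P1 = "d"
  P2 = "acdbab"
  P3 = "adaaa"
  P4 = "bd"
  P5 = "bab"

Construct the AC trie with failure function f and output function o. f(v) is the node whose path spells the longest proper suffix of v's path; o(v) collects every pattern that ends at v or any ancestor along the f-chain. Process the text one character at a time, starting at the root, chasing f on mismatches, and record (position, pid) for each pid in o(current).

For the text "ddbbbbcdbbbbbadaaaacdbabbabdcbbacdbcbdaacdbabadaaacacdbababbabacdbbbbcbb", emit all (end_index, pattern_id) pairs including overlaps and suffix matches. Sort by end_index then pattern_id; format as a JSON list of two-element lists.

Construct AC machine:
Trie (insert patterns):
  0='ε' goto a→6 b→16 d→1
  1='d' goto b→2  ←P1
  2='db' goto b→3
  3='dbb' goto b→4
  4='dbbb' goto b→5
  5='dbbbb' goto ·  ←P0
  6='a' goto c→7 d→12
  7='ac' goto d→8
  8='acd' goto b→9
  9='acdb' goto a→10
  10='acdba' goto b→11
  11='acdbab' goto ·  ←P2
  12='ad' goto a→13
  13='ada' goto a→14
  14='adaa' goto a→15
  15='adaaa' goto ·  ←P3
  16='b' goto a→18 d→17
  17='bd' goto ·  ←P4
  18='ba' goto b→19
  19='bab' goto ·  ←P5

BFS fail/out derivation:
  fail(1) 'd': from fail(0)=0 chase 'd': 0 ⇒ 0;  out={1}∪out(0)={1}
  fail(6) 'a': from fail(0)=0 chase 'a': 0 ⇒ 0;  out=∅∪out(0)=∅
  fail(16) 'b': from fail(0)=0 chase 'b': 0 ⇒ 0;  out=∅∪out(0)=∅
  fail(2) 'db': from fail(1)=0 chase 'b': 0 ⇒ 16;  out=∅∪out(16)=∅
  fail(7) 'ac': from fail(6)=0 chase 'c': 0 ⇒ 0;  out=∅∪out(0)=∅
  fail(12) 'ad': from fail(6)=0 chase 'd': 0 ⇒ 1;  out=∅∪out(1)={1}
  fail(17) 'bd': from fail(16)=0 chase 'd': 0 ⇒ 1;  out={4}∪out(1)={1,4}
  fail(18) 'ba': from fail(16)=0 chase 'a': 0 ⇒ 6;  out=∅∪out(6)=∅
  fail(3) 'dbb': from fail(2)=16 chase 'b': 16→0 ⇒ 16;  out=∅∪out(16)=∅
  fail(8) 'acd': from fail(7)=0 chase 'd': 0 ⇒ 1;  out=∅∪out(1)={1}
  fail(13) 'ada': from fail(12)=1 chase 'a': 1→0 ⇒ 6;  out=∅∪out(6)=∅
  fail(19) 'bab': from fail(18)=6 chase 'b': 6→0 ⇒ 16;  out={5}∪out(16)={5}
  fail(4) 'dbbb': from fail(3)=16 chase 'b': 16→0 ⇒ 16;  out=∅∪out(16)=∅
  fail(9) 'acdb': from fail(8)=1 chase 'b': 1 ⇒ 2;  out=∅∪out(2)=∅
  fail(14) 'adaa': from fail(13)=6 chase 'a': 6→0 ⇒ 6;  out=∅∪out(6)=∅
  fail(5) 'dbbbb': from fail(4)=16 chase 'b': 16→0 ⇒ 16;  out={0}∪out(16)={0}
  fail(10) 'acdba': from fail(9)=2 chase 'a': 2→16 ⇒ 18;  out=∅∪out(18)=∅
  fail(15) 'adaaa': from fail(14)=6 chase 'a': 6→0 ⇒ 6;  out={3}∪out(6)={3}
  fail(11) 'acdbab': from fail(10)=18 chase 'b': 18 ⇒ 19;  out={2}∪out(19)={2,5}

Run:
pos 0 'd': at 1  → match P1@[0:0]
pos 1 'd': at 1 ·f  → match P1@[1:1]
pos 2 'b': at 2
pos 3 'b': at 3
pos 4 'b': at 4
pos 5 'b': at 5  → match P0@[1:5]
pos 6 'c': at 0 ·f
pos 7 'd': at 1  → match P1@[7:7]
pos 8 'b': at 2
pos 9 'b': at 3
pos 10 'b': at 4
pos 11 'b': at 5  → match P0@[7:11]
pos 12 'b': at 16 ·f
pos 13 'a': at 18
pos 14 'd': at 12 ·f  → match P1@[14:14]
pos 15 'a': at 13
pos 16 'a': at 14
pos 17 'a': at 15  → match P3@[13:17]
pos 18 'a': at 6 ·f
pos 19 'c': at 7
pos 20 'd': at 8  → match P1@[20:20]
pos 21 'b': at 9
pos 22 'a': at 10
pos 23 'b': at 11  → match P2@[18:23],P5@[21:23]
pos 24 'b': at 16 ·f
pos 25 'a': at 18
pos 26 'b': at 19  → match P5@[24:26]
pos 27 'd': at 17 ·f  → match P1@[27:27],P4@[26:27]
pos 28 'c': at 0 ·f
pos 29 'b': at 16
pos 30 'b': at 16 ·f
pos 31 'a': at 18
pos 32 'c': at 7 ·f
pos 33 'd': at 8  → match P1@[33:33]
pos 34 'b': at 9
pos 35 'c': at 0 ·f
pos 36 'b': at 16
pos 37 'd': at 17  → match P1@[37:37],P4@[36:37]
pos 38 'a': at 6 ·f
pos 39 'a': at 6 ·f
pos 40 'c': at 7
pos 41 'd': at 8  → match P1@[41:41]
pos 42 'b': at 9
pos 43 'a': at 10
pos 44 'b': at 11  → match P2@[39:44],P5@[42:44]
pos 45 'a': at 18 ·f
pos 46 'd': at 12 ·f  → match P1@[46:46]
pos 47 'a': at 13
pos 48 'a': at 14
pos 49 'a': at 15  → match P3@[45:49]
pos 50 'c': at 7 ·f
pos 51 'a': at 6 ·f
pos 52 'c': at 7
pos 53 'd': at 8  → match P1@[53:53]
pos 54 'b': at 9
pos 55 'a': at 10
pos 56 'b': at 11  → match P2@[51:56],P5@[54:56]
pos 57 'a': at 18 ·f
pos 58 'b': at 19  → match P5@[56:58]
pos 59 'b': at 16 ·f
pos 60 'a': at 18
pos 61 'b': at 19  → match P5@[59:61]
pos 62 'a': at 18 ·f
pos 63 'c': at 7 ·f
pos 64 'd': at 8  → match P1@[64:64]
pos 65 'b': at 9
pos 66 'b': at 3 ·f
pos 67 'b': at 4
pos 68 'b': at 5  → match P0@[64:68]
pos 69 'c': at 0 ·f
pos 70 'b': at 16
pos 71 'b': at 16 ·f

Matches: [[0,1],[1,1],[5,0],[7,1],[11,0],[14,1],[17,3],[20,1],[23,2],[23,5],[26,5],[27,1],[27,4],[33,1],[37,1],[37,4],[41,1],[44,2],[44,5],[46,1],[49,3],[53,1],[56,2],[56,5],[58,5],[61,5],[64,1],[68,0]]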